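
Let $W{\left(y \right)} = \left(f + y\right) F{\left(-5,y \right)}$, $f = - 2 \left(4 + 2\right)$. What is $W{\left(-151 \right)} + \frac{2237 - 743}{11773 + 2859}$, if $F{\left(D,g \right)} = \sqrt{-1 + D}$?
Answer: $\frac{747}{7316} - 163 i \sqrt{6} \approx 0.10211 - 399.27 i$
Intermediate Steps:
$f = -12$ ($f = \left(-2\right) 6 = -12$)
$W{\left(y \right)} = i \sqrt{6} \left(-12 + y\right)$ ($W{\left(y \right)} = \left(-12 + y\right) \sqrt{-1 - 5} = \left(-12 + y\right) \sqrt{-6} = \left(-12 + y\right) i \sqrt{6} = i \sqrt{6} \left(-12 + y\right)$)
$W{\left(-151 \right)} + \frac{2237 - 743}{11773 + 2859} = i \sqrt{6} \left(-12 - 151\right) + \frac{2237 - 743}{11773 + 2859} = i \sqrt{6} \left(-163\right) + \frac{1494}{14632} = - 163 i \sqrt{6} + 1494 \cdot \frac{1}{14632} = - 163 i \sqrt{6} + \frac{747}{7316} = \frac{747}{7316} - 163 i \sqrt{6}$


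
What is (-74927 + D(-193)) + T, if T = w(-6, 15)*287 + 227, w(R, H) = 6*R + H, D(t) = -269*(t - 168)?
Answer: 16382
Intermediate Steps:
D(t) = 45192 - 269*t (D(t) = -269*(-168 + t) = 45192 - 269*t)
w(R, H) = H + 6*R
T = -5800 (T = (15 + 6*(-6))*287 + 227 = (15 - 36)*287 + 227 = -21*287 + 227 = -6027 + 227 = -5800)
(-74927 + D(-193)) + T = (-74927 + (45192 - 269*(-193))) - 5800 = (-74927 + (45192 + 51917)) - 5800 = (-74927 + 97109) - 5800 = 22182 - 5800 = 16382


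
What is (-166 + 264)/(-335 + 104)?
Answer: -14/33 ≈ -0.42424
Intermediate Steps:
(-166 + 264)/(-335 + 104) = 98/(-231) = 98*(-1/231) = -14/33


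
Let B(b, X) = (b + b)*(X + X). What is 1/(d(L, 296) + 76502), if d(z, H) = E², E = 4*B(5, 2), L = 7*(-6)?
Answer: 1/102102 ≈ 9.7941e-6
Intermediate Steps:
L = -42
B(b, X) = 4*X*b (B(b, X) = (2*b)*(2*X) = 4*X*b)
E = 160 (E = 4*(4*2*5) = 4*40 = 160)
d(z, H) = 25600 (d(z, H) = 160² = 25600)
1/(d(L, 296) + 76502) = 1/(25600 + 76502) = 1/102102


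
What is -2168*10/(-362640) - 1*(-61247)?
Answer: 277632922/4533 ≈ 61247.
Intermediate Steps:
-2168*10/(-362640) - 1*(-61247) = -21680*(-1/362640) + 61247 = 271/4533 + 61247 = 277632922/4533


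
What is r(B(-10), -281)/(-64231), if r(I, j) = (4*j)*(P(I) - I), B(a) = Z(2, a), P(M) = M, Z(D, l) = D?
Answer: 0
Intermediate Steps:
B(a) = 2
r(I, j) = 0 (r(I, j) = (4*j)*(I - I) = (4*j)*0 = 0)
r(B(-10), -281)/(-64231) = 0/(-64231) = 0*(-1/64231) = 0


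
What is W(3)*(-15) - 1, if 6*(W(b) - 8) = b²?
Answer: -287/2 ≈ -143.50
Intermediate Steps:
W(b) = 8 + b²/6
W(3)*(-15) - 1 = (8 + (⅙)*3²)*(-15) - 1 = (8 + (⅙)*9)*(-15) - 1 = (8 + 3/2)*(-15) - 1 = (19/2)*(-15) - 1 = -285/2 - 1 = -287/2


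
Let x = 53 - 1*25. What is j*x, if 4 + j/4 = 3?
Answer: -112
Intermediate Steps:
x = 28 (x = 53 - 25 = 28)
j = -4 (j = -16 + 4*3 = -16 + 12 = -4)
j*x = -4*28 = -112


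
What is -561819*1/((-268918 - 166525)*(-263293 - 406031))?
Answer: -187273/97150816844 ≈ -1.9277e-6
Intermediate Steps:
-561819*1/((-268918 - 166525)*(-263293 - 406031)) = -561819/((-435443*(-669324))) = -561819/291452450532 = -561819*1/291452450532 = -187273/97150816844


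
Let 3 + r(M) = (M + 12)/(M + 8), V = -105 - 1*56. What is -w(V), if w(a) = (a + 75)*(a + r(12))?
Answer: -70004/5 ≈ -14001.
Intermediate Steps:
V = -161 (V = -105 - 56 = -161)
r(M) = -3 + (12 + M)/(8 + M) (r(M) = -3 + (M + 12)/(M + 8) = -3 + (12 + M)/(8 + M))
w(a) = (75 + a)*(-9/5 + a) (w(a) = (a + 75)*(a + 2*(-6 - 1*12)/(8 + 12)) = (75 + a)*(a + 2*(-6 - 12)/20) = (75 + a)*(a + 2*(1/20)*(-18)) = (75 + a)*(a - 9/5) = (75 + a)*(-9/5 + a))
-w(V) = -(-135 + (-161)² + (366/5)*(-161)) = -(-135 + 25921 - 58926/5) = -1*70004/5 = -70004/5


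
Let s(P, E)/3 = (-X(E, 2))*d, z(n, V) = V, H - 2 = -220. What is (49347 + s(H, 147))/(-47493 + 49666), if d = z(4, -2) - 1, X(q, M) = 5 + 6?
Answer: 1206/53 ≈ 22.755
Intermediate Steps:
H = -218 (H = 2 - 220 = -218)
X(q, M) = 11
d = -3 (d = -2 - 1 = -3)
s(P, E) = 99 (s(P, E) = 3*(-1*11*(-3)) = 3*(-11*(-3)) = 3*33 = 99)
(49347 + s(H, 147))/(-47493 + 49666) = (49347 + 99)/(-47493 + 49666) = 49446/2173 = 49446*(1/2173) = 1206/53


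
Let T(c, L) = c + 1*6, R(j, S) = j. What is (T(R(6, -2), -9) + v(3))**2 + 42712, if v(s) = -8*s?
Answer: 42856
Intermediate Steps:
T(c, L) = 6 + c (T(c, L) = c + 6 = 6 + c)
(T(R(6, -2), -9) + v(3))**2 + 42712 = ((6 + 6) - 8*3)**2 + 42712 = (12 - 24)**2 + 42712 = (-12)**2 + 42712 = 144 + 42712 = 42856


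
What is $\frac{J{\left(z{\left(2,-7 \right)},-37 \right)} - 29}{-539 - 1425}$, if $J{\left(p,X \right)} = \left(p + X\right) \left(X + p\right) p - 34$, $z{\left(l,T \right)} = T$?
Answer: $\frac{13615}{1964} \approx 6.9323$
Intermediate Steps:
$J{\left(p,X \right)} = -34 + p \left(X + p\right)^{2}$ ($J{\left(p,X \right)} = \left(X + p\right) \left(X + p\right) p - 34 = \left(X + p\right)^{2} p - 34 = p \left(X + p\right)^{2} - 34 = -34 + p \left(X + p\right)^{2}$)
$\frac{J{\left(z{\left(2,-7 \right)},-37 \right)} - 29}{-539 - 1425} = \frac{\left(-34 - 7 \left(-37 - 7\right)^{2}\right) - 29}{-539 - 1425} = \frac{\left(-34 - 7 \left(-44\right)^{2}\right) - 29}{-1964} = \left(\left(-34 - 13552\right) - 29\right) \left(- \frac{1}{1964}\right) = \left(-13586 - 29\right) \left(- \frac{1}{1964}\right) = \left(-13615\right) \left(- \frac{1}{1964}\right) = \frac{13615}{1964}$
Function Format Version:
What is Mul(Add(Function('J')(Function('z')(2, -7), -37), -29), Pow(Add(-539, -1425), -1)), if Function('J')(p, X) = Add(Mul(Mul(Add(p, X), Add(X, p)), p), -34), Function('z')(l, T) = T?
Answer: Rational(13615, 1964) ≈ 6.9323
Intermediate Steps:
Function('J')(p, X) = Add(-34, Mul(p, Pow(Add(X, p), 2))) (Function('J')(p, X) = Add(Mul(Mul(Add(X, p), Add(X, p)), p), -34) = Add(Mul(Pow(Add(X, p), 2), p), -34) = Add(Mul(p, Pow(Add(X, p), 2)), -34) = Add(-34, Mul(p, Pow(Add(X, p), 2))))
Mul(Add(Function('J')(Function('z')(2, -7), -37), -29), Pow(Add(-539, -1425), -1)) = Mul(Add(Add(-34, Mul(-7, Pow(Add(-37, -7), 2))), -29), Pow(Add(-539, -1425), -1)) = Mul(Add(Add(-34, Mul(-7, Pow(-44, 2))), -29), Pow(-1964, -1)) = Mul(Add(Add(-34, Mul(-7, 1936)), -29), Rational(-1, 1964)) = Mul(Add(Add(-34, -13552), -29), Rational(-1, 1964)) = Mul(Add(-13586, -29), Rational(-1, 1964)) = Mul(-13615, Rational(-1, 1964)) = Rational(13615, 1964)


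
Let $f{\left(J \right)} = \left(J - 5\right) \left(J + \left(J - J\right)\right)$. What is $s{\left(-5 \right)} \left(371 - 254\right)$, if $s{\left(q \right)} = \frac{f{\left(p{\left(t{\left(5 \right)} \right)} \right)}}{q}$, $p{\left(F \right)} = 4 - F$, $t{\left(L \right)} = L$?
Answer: $- \frac{702}{5} \approx -140.4$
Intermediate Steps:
$f{\left(J \right)} = J \left(-5 + J\right)$ ($f{\left(J \right)} = \left(-5 + J\right) \left(J + 0\right) = \left(-5 + J\right) J = J \left(-5 + J\right)$)
$s{\left(q \right)} = \frac{6}{q}$ ($s{\left(q \right)} = \frac{\left(4 - 5\right) \left(-5 + \left(4 - 5\right)\right)}{q} = \frac{\left(-1\right) \left(-5 - 1\right)}{q} = \frac{\left(-1\right) \left(-6\right)}{q} = \frac{6}{q}$)
$s{\left(-5 \right)} \left(371 - 254\right) = \frac{6}{-5} \left(371 - 254\right) = 6 \left(- \frac{1}{5}\right) 117 = \left(- \frac{6}{5}\right) 117 = - \frac{702}{5}$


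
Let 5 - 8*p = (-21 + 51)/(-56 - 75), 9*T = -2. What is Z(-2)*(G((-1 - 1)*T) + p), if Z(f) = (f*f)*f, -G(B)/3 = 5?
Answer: 15035/131 ≈ 114.77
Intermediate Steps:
T = -2/9 (T = (⅑)*(-2) = -2/9 ≈ -0.22222)
G(B) = -15 (G(B) = -3*5 = -15)
Z(f) = f³ (Z(f) = f²*f = f³)
p = 685/1048 (p = 5/8 - (-21 + 51)/(8*(-56 - 75)) = 5/8 - 15/(4*(-131)) = 5/8 - 15*(-1)/(4*131) = 5/8 - ⅛*(-30/131) = 5/8 + 15/524 = 685/1048 ≈ 0.65363)
Z(-2)*(G((-1 - 1)*T) + p) = (-2)³*(-15 + 685/1048) = -8*(-15035/1048) = 15035/131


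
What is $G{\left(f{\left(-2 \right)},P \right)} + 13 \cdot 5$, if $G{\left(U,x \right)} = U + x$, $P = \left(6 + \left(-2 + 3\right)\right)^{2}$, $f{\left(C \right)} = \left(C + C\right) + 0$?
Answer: $110$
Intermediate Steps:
$f{\left(C \right)} = 2 C$ ($f{\left(C \right)} = 2 C + 0 = 2 C$)
$P = 49$ ($P = \left(6 + 1\right)^{2} = 7^{2} = 49$)
$G{\left(f{\left(-2 \right)},P \right)} + 13 \cdot 5 = \left(2 \left(-2\right) + 49\right) + 13 \cdot 5 = \left(-4 + 49\right) + 65 = 45 + 65 = 110$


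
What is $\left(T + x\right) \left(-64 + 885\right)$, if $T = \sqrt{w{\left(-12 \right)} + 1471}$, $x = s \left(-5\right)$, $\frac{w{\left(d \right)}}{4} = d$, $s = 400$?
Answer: $-1642000 + 821 \sqrt{1423} \approx -1.611 \cdot 10^{6}$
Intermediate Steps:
$w{\left(d \right)} = 4 d$
$x = -2000$ ($x = 400 \left(-5\right) = -2000$)
$T = \sqrt{1423}$ ($T = \sqrt{4 \left(-12\right) + 1471} = \sqrt{-48 + 1471} = \sqrt{1423} \approx 37.723$)
$\left(T + x\right) \left(-64 + 885\right) = \left(\sqrt{1423} - 2000\right) \left(-64 + 885\right) = \left(-2000 + \sqrt{1423}\right) 821 = -1642000 + 821 \sqrt{1423}$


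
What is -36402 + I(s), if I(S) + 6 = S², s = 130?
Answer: -19508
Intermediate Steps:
I(S) = -6 + S²
-36402 + I(s) = -36402 + (-6 + 130²) = -36402 + (-6 + 16900) = -36402 + 16894 = -19508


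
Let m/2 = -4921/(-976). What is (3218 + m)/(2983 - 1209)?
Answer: 1575305/865712 ≈ 1.8197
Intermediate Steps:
m = 4921/488 (m = 2*(-4921/(-976)) = 2*(-4921*(-1/976)) = 2*(4921/976) = 4921/488 ≈ 10.084)
(3218 + m)/(2983 - 1209) = (3218 + 4921/488)/(2983 - 1209) = (1575305/488)/1774 = (1575305/488)*(1/1774) = 1575305/865712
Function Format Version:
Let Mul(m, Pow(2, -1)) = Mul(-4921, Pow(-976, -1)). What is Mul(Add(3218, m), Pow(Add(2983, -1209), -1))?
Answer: Rational(1575305, 865712) ≈ 1.8197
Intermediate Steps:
m = Rational(4921, 488) (m = Mul(2, Mul(-4921, Pow(-976, -1))) = Mul(2, Mul(-4921, Rational(-1, 976))) = Mul(2, Rational(4921, 976)) = Rational(4921, 488) ≈ 10.084)
Mul(Add(3218, m), Pow(Add(2983, -1209), -1)) = Mul(Add(3218, Rational(4921, 488)), Pow(Add(2983, -1209), -1)) = Mul(Rational(1575305, 488), Pow(1774, -1)) = Mul(Rational(1575305, 488), Rational(1, 1774)) = Rational(1575305, 865712)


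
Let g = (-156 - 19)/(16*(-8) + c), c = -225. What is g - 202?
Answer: -71131/353 ≈ -201.50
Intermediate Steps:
g = 175/353 (g = (-156 - 19)/(16*(-8) - 225) = -175/(-128 - 225) = -175/(-353) = -175*(-1/353) = 175/353 ≈ 0.49575)
g - 202 = 175/353 - 202 = -71131/353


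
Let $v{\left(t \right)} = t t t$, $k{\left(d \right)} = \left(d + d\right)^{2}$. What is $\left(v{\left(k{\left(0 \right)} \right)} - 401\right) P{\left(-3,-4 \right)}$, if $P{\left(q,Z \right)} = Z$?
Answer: $1604$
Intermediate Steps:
$k{\left(d \right)} = 4 d^{2}$ ($k{\left(d \right)} = \left(2 d\right)^{2} = 4 d^{2}$)
$v{\left(t \right)} = t^{3}$ ($v{\left(t \right)} = t^{2} t = t^{3}$)
$\left(v{\left(k{\left(0 \right)} \right)} - 401\right) P{\left(-3,-4 \right)} = \left(\left(4 \cdot 0^{2}\right)^{3} - 401\right) \left(-4\right) = \left(\left(4 \cdot 0\right)^{3} - 401\right) \left(-4\right) = \left(0^{3} - 401\right) \left(-4\right) = \left(0 - 401\right) \left(-4\right) = \left(-401\right) \left(-4\right) = 1604$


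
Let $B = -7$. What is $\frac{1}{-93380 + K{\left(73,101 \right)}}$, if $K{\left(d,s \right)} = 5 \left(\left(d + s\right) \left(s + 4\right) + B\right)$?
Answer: $- \frac{1}{2065} \approx -0.00048426$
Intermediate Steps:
$K{\left(d,s \right)} = -35 + 5 \left(4 + s\right) \left(d + s\right)$ ($K{\left(d,s \right)} = 5 \left(\left(d + s\right) \left(s + 4\right) - 7\right) = 5 \left(\left(d + s\right) \left(4 + s\right) - 7\right) = 5 \left(\left(4 + s\right) \left(d + s\right) - 7\right) = 5 \left(-7 + \left(4 + s\right) \left(d + s\right)\right) = -35 + 5 \left(4 + s\right) \left(d + s\right)$)
$\frac{1}{-93380 + K{\left(73,101 \right)}} = \frac{1}{-93380 + \left(-35 + 5 \cdot 101^{2} + 20 \cdot 73 + 20 \cdot 101 + 5 \cdot 73 \cdot 101\right)} = \frac{1}{-93380 + \left(-35 + 5 \cdot 10201 + 1460 + 2020 + 36865\right)} = \frac{1}{-93380 + \left(-35 + 51005 + 1460 + 2020 + 36865\right)} = \frac{1}{-93380 + 91315} = \frac{1}{-2065} = - \frac{1}{2065}$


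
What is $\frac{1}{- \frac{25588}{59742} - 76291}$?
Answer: $- \frac{29871}{2278901255} \approx -1.3108 \cdot 10^{-5}$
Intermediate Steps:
$\frac{1}{- \frac{25588}{59742} - 76291} = \frac{1}{\left(-25588\right) \frac{1}{59742} - 76291} = \frac{1}{- \frac{12794}{29871} - 76291} = \frac{1}{- \frac{2278901255}{29871}} = - \frac{29871}{2278901255}$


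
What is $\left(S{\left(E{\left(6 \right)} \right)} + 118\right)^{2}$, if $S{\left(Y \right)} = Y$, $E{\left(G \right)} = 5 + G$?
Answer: $16641$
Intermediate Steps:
$\left(S{\left(E{\left(6 \right)} \right)} + 118\right)^{2} = \left(\left(5 + 6\right) + 118\right)^{2} = \left(11 + 118\right)^{2} = 129^{2} = 16641$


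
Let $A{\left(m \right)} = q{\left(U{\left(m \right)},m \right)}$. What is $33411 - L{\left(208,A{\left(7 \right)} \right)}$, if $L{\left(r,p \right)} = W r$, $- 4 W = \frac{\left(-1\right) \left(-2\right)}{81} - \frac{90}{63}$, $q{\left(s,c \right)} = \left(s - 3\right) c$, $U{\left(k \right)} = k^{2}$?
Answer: $\frac{18902645}{567} \approx 33338.0$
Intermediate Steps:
$q{\left(s,c \right)} = c \left(-3 + s\right)$ ($q{\left(s,c \right)} = \left(-3 + s\right) c = c \left(-3 + s\right)$)
$W = \frac{199}{567}$ ($W = - \frac{\frac{\left(-1\right) \left(-2\right)}{81} - \frac{90}{63}}{4} = - \frac{2 \cdot \frac{1}{81} - \frac{10}{7}}{4} = - \frac{\frac{2}{81} - \frac{10}{7}}{4} = \left(- \frac{1}{4}\right) \left(- \frac{796}{567}\right) = \frac{199}{567} \approx 0.35097$)
$A{\left(m \right)} = m \left(-3 + m^{2}\right)$
$L{\left(r,p \right)} = \frac{199 r}{567}$
$33411 - L{\left(208,A{\left(7 \right)} \right)} = 33411 - \frac{199}{567} \cdot 208 = 33411 - \frac{41392}{567} = \frac{18902645}{567}$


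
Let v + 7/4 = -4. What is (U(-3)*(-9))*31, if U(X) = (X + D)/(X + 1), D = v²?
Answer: 134199/32 ≈ 4193.7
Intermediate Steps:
v = -23/4 (v = -7/4 - 4 = -23/4 ≈ -5.7500)
D = 529/16 (D = (-23/4)² = 529/16 ≈ 33.063)
U(X) = (529/16 + X)/(1 + X) (U(X) = (X + 529/16)/(X + 1) = (529/16 + X)/(1 + X))
(U(-3)*(-9))*31 = (((529/16 - 3)/(1 - 3))*(-9))*31 = (((481/16)/(-2))*(-9))*31 = (-½*481/16*(-9))*31 = -481/32*(-9)*31 = (4329/32)*31 = 134199/32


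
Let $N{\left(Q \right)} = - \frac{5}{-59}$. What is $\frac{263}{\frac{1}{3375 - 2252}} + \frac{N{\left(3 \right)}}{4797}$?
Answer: $\frac{83590560032}{283023} \approx 2.9535 \cdot 10^{5}$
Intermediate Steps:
$N{\left(Q \right)} = \frac{5}{59}$ ($N{\left(Q \right)} = \left(-5\right) \left(- \frac{1}{59}\right) = \frac{5}{59}$)
$\frac{263}{\frac{1}{3375 - 2252}} + \frac{N{\left(3 \right)}}{4797} = \frac{263}{\frac{1}{3375 - 2252}} + \frac{5}{59 \cdot 4797} = \frac{263}{\frac{1}{1123}} + \frac{5}{59} \cdot \frac{1}{4797} = 263 \frac{1}{\frac{1}{1123}} + \frac{5}{283023} = 263 \cdot 1123 + \frac{5}{283023} = 295349 + \frac{5}{283023} = \frac{83590560032}{283023}$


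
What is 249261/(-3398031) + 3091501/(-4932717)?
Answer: -1303838911852/1862391697803 ≈ -0.70009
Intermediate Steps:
249261/(-3398031) + 3091501/(-4932717) = 249261*(-1/3398031) + 3091501*(-1/4932717) = -83087/1132677 - 3091501/4932717 = -1303838911852/1862391697803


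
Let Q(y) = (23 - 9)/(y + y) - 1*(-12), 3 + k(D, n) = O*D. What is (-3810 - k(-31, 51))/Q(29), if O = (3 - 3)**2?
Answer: -110403/355 ≈ -310.99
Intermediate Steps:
O = 0 (O = 0**2 = 0)
k(D, n) = -3 (k(D, n) = -3 + 0*D = -3 + 0 = -3)
Q(y) = 12 + 7/y (Q(y) = 14/((2*y)) + 12 = 14*(1/(2*y)) + 12 = 7/y + 12 = 12 + 7/y)
(-3810 - k(-31, 51))/Q(29) = (-3810 - 1*(-3))/(12 + 7/29) = (-3810 + 3)/(12 + 7*(1/29)) = -3807/(12 + 7/29) = -3807/355/29 = -3807*29/355 = -110403/355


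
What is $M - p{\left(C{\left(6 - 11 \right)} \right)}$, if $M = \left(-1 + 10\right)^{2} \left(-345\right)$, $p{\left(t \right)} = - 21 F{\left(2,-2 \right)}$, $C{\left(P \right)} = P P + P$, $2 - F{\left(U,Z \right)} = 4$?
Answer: $-27987$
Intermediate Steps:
$F{\left(U,Z \right)} = -2$ ($F{\left(U,Z \right)} = 2 - 4 = -2$)
$C{\left(P \right)} = P + P^{2}$ ($C{\left(P \right)} = P^{2} + P = P + P^{2}$)
$p{\left(t \right)} = 42$ ($p{\left(t \right)} = \left(-21\right) \left(-2\right) = 42$)
$M = -27945$ ($M = 9^{2} \left(-345\right) = 81 \left(-345\right) = -27945$)
$M - p{\left(C{\left(6 - 11 \right)} \right)} = -27945 - 42 = -27987$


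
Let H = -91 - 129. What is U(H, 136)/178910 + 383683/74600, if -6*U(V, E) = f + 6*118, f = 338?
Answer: 20589516079/4004005800 ≈ 5.1422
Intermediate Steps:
H = -220
U(V, E) = -523/3 (U(V, E) = -(338 + 6*118)/6 = -(338 + 708)/6 = -⅙*1046 = -523/3)
U(H, 136)/178910 + 383683/74600 = -523/3/178910 + 383683/74600 = -523/3*1/178910 + 383683*(1/74600) = -523/536730 + 383683/74600 = 20589516079/4004005800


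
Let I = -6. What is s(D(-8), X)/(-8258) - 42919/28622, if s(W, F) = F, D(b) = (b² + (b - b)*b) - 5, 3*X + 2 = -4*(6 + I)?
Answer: -531609031/354540714 ≈ -1.4994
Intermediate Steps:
X = -⅔ (X = -⅔ + (-4*(6 - 6))/3 = -⅔ + (-4*0)/3 = -⅔ + (⅓)*0 = -⅔ + 0 = -⅔ ≈ -0.66667)
D(b) = -5 + b² (D(b) = (b² + 0*b) - 5 = (b² + 0) - 5 = b² - 5 = -5 + b²)
s(D(-8), X)/(-8258) - 42919/28622 = -⅔/(-8258) - 42919/28622 = -⅔*(-1/8258) - 42919*1/28622 = 1/12387 - 42919/28622 = -531609031/354540714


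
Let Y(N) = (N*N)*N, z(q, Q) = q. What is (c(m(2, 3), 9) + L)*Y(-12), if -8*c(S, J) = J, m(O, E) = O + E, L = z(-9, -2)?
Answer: 17496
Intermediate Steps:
Y(N) = N³ (Y(N) = N²*N = N³)
L = -9
m(O, E) = E + O
c(S, J) = -J/8
(c(m(2, 3), 9) + L)*Y(-12) = (-⅛*9 - 9)*(-12)³ = (-9/8 - 9)*(-1728) = -81/8*(-1728) = 17496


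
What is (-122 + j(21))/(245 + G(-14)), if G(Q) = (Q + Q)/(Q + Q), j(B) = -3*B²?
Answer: -1445/246 ≈ -5.8740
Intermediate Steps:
G(Q) = 1 (G(Q) = (2*Q)/((2*Q)) = (2*Q)*(1/(2*Q)) = 1)
(-122 + j(21))/(245 + G(-14)) = (-122 - 3*21²)/(245 + 1) = (-122 - 3*441)/246 = (-122 - 1323)*(1/246) = -1445*1/246 = -1445/246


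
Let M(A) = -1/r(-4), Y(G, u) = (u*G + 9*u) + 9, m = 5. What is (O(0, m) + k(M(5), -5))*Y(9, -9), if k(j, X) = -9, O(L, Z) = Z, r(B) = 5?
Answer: 612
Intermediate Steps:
Y(G, u) = 9 + 9*u + G*u (Y(G, u) = (G*u + 9*u) + 9 = (9*u + G*u) + 9 = 9 + 9*u + G*u)
M(A) = -⅕ (M(A) = -1/5 = -1*⅕ = -⅕)
(O(0, m) + k(M(5), -5))*Y(9, -9) = (5 - 9)*(9 + 9*(-9) + 9*(-9)) = -4*(9 - 81 - 81) = -4*(-153) = 612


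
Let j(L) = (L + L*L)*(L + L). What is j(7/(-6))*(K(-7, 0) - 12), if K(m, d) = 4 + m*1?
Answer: 245/36 ≈ 6.8056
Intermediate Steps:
j(L) = 2*L*(L + L²) (j(L) = (L + L²)*(2*L) = 2*L*(L + L²))
K(m, d) = 4 + m
j(7/(-6))*(K(-7, 0) - 12) = (2*(7/(-6))²*(1 + 7/(-6)))*((4 - 7) - 12) = (2*(7*(-⅙))²*(1 + 7*(-⅙)))*(-3 - 12) = (2*(-7/6)²*(1 - 7/6))*(-15) = (2*(49/36)*(-⅙))*(-15) = -49/108*(-15) = 245/36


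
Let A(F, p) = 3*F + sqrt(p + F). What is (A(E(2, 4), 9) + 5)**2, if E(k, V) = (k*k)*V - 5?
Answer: 1464 + 152*sqrt(5) ≈ 1803.9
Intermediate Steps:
E(k, V) = -5 + V*k**2 (E(k, V) = k**2*V - 5 = V*k**2 - 5 = -5 + V*k**2)
A(F, p) = sqrt(F + p) + 3*F (A(F, p) = 3*F + sqrt(F + p) = sqrt(F + p) + 3*F)
(A(E(2, 4), 9) + 5)**2 = ((sqrt((-5 + 4*2**2) + 9) + 3*(-5 + 4*2**2)) + 5)**2 = ((sqrt((-5 + 4*4) + 9) + 3*(-5 + 4*4)) + 5)**2 = ((sqrt((-5 + 16) + 9) + 3*(-5 + 16)) + 5)**2 = ((sqrt(11 + 9) + 3*11) + 5)**2 = ((sqrt(20) + 33) + 5)**2 = ((2*sqrt(5) + 33) + 5)**2 = ((33 + 2*sqrt(5)) + 5)**2 = (38 + 2*sqrt(5))**2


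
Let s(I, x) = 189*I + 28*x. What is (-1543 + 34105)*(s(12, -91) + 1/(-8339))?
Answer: -76029697602/8339 ≈ -9.1174e+6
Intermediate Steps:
s(I, x) = 28*x + 189*I
(-1543 + 34105)*(s(12, -91) + 1/(-8339)) = (-1543 + 34105)*((28*(-91) + 189*12) + 1/(-8339)) = 32562*((-2548 + 2268) - 1/8339) = 32562*(-280 - 1/8339) = 32562*(-2334921/8339) = -76029697602/8339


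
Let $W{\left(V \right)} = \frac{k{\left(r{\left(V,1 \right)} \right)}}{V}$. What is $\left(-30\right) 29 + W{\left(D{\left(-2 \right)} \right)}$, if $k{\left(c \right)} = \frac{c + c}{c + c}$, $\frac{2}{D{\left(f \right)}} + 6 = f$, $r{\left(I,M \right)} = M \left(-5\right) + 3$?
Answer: $-874$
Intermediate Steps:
$r{\left(I,M \right)} = 3 - 5 M$ ($r{\left(I,M \right)} = - 5 M + 3 = 3 - 5 M$)
$D{\left(f \right)} = \frac{2}{-6 + f}$
$k{\left(c \right)} = 1$ ($k{\left(c \right)} = \frac{2 c}{2 c} = 2 c \frac{1}{2 c} = 1$)
$W{\left(V \right)} = \frac{1}{V}$ ($W{\left(V \right)} = 1 \frac{1}{V} = \frac{1}{V}$)
$\left(-30\right) 29 + W{\left(D{\left(-2 \right)} \right)} = \left(-30\right) 29 + \frac{1}{2 \frac{1}{-6 - 2}} = -870 + \frac{1}{2 \frac{1}{-8}} = -870 + \frac{1}{2 \left(- \frac{1}{8}\right)} = -870 + \frac{1}{- \frac{1}{4}} = -870 - 4 = -874$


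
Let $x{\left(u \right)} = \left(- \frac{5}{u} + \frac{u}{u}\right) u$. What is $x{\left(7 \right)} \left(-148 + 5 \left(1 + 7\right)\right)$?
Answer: $-216$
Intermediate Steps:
$x{\left(u \right)} = u \left(1 - \frac{5}{u}\right)$ ($x{\left(u \right)} = \left(- \frac{5}{u} + 1\right) u = \left(1 - \frac{5}{u}\right) u = u \left(1 - \frac{5}{u}\right)$)
$x{\left(7 \right)} \left(-148 + 5 \left(1 + 7\right)\right) = \left(-5 + 7\right) \left(-148 + 5 \left(1 + 7\right)\right) = 2 \left(-148 + 5 \cdot 8\right) = 2 \left(-148 + 40\right) = 2 \left(-108\right) = -216$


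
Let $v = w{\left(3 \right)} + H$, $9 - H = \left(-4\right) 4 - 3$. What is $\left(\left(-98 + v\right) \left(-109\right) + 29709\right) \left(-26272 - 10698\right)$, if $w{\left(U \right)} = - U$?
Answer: $-1392512020$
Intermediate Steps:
$H = 28$ ($H = 9 - \left(\left(-4\right) 4 - 3\right) = 9 - \left(-16 - 3\right) = 9 - -19 = 9 + 19 = 28$)
$v = 25$ ($v = \left(-1\right) 3 + 28 = -3 + 28 = 25$)
$\left(\left(-98 + v\right) \left(-109\right) + 29709\right) \left(-26272 - 10698\right) = \left(\left(-98 + 25\right) \left(-109\right) + 29709\right) \left(-26272 - 10698\right) = \left(\left(-73\right) \left(-109\right) + 29709\right) \left(-36970\right) = \left(7957 + 29709\right) \left(-36970\right) = 37666 \left(-36970\right) = -1392512020$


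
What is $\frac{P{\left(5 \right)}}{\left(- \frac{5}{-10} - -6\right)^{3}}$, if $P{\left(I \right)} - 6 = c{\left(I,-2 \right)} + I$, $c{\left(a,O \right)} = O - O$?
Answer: $\frac{88}{2197} \approx 0.040055$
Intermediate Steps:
$c{\left(a,O \right)} = 0$
$P{\left(I \right)} = 6 + I$ ($P{\left(I \right)} = 6 + \left(0 + I\right) = 6 + I$)
$\frac{P{\left(5 \right)}}{\left(- \frac{5}{-10} - -6\right)^{3}} = \frac{6 + 5}{\left(- \frac{5}{-10} - -6\right)^{3}} = \frac{1}{\left(\left(-5\right) \left(- \frac{1}{10}\right) + 6\right)^{3}} \cdot 11 = \frac{1}{\left(\frac{1}{2} + 6\right)^{3}} \cdot 11 = \frac{1}{\left(\frac{13}{2}\right)^{3}} \cdot 11 = \frac{1}{\frac{2197}{8}} \cdot 11 = \frac{8}{2197} \cdot 11 = \frac{88}{2197}$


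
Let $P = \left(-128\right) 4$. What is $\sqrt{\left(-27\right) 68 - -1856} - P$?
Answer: $512 + 2 \sqrt{5} \approx 516.47$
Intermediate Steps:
$P = -512$
$\sqrt{\left(-27\right) 68 - -1856} - P = \sqrt{\left(-27\right) 68 - -1856} - -512 = \sqrt{-1836 + 1856} + 512 = \sqrt{20} + 512 = 2 \sqrt{5} + 512 = 512 + 2 \sqrt{5}$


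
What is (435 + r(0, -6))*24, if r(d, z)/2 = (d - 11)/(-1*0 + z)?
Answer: 10528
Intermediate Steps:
r(d, z) = 2*(-11 + d)/z (r(d, z) = 2*((d - 11)/(-1*0 + z)) = 2*((-11 + d)/(0 + z)) = 2*((-11 + d)/z) = 2*(-11 + d)/z)
(435 + r(0, -6))*24 = (435 + 2*(-11 + 0)/(-6))*24 = (435 + 2*(-⅙)*(-11))*24 = (435 + 11/3)*24 = (1316/3)*24 = 10528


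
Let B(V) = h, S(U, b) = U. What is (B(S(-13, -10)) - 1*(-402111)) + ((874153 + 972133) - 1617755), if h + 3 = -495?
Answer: 630144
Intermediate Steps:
h = -498 (h = -3 - 495 = -498)
B(V) = -498
(B(S(-13, -10)) - 1*(-402111)) + ((874153 + 972133) - 1617755) = (-498 - 1*(-402111)) + ((874153 + 972133) - 1617755) = (-498 + 402111) + (1846286 - 1617755) = 401613 + 228531 = 630144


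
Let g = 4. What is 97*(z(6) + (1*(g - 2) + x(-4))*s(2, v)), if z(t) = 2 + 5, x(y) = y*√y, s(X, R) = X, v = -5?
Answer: 1067 - 1552*I ≈ 1067.0 - 1552.0*I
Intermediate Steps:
x(y) = y^(3/2)
z(t) = 7
97*(z(6) + (1*(g - 2) + x(-4))*s(2, v)) = 97*(7 + (1*(4 - 2) + (-4)^(3/2))*2) = 97*(7 + (1*2 - 8*I)*2) = 97*(7 + (2 - 8*I)*2) = 97*(7 + (4 - 16*I)) = 97*(11 - 16*I) = 1067 - 1552*I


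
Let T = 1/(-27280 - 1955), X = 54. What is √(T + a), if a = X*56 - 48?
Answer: √2543543200365/29235 ≈ 54.553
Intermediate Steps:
a = 2976 (a = 54*56 - 48 = 3024 - 48 = 2976)
T = -1/29235 (T = 1/(-29235) = -1/29235 ≈ -3.4206e-5)
√(T + a) = √(-1/29235 + 2976) = √(87003359/29235) = √2543543200365/29235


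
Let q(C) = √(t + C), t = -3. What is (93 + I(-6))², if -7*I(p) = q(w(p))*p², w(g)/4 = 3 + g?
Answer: 404361/49 - 6696*I*√15/7 ≈ 8252.3 - 3704.8*I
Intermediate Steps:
w(g) = 12 + 4*g (w(g) = 4*(3 + g) = 12 + 4*g)
q(C) = √(-3 + C)
I(p) = -p²*√(9 + 4*p)/7 (I(p) = -√(-3 + (12 + 4*p))*p²/7 = -√(9 + 4*p)*p²/7 = -p²*√(9 + 4*p)/7)
(93 + I(-6))² = (93 - ⅐*(-6)²*√(9 + 4*(-6)))² = (93 - ⅐*36*√(9 - 24))² = (93 - ⅐*36*√(-15))² = (93 - ⅐*36*I*√15)² = (93 - 36*I*√15/7)²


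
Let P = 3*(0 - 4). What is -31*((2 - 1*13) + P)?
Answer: 713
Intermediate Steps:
P = -12 (P = 3*(-4) = -12)
-31*((2 - 1*13) + P) = -31*((2 - 1*13) - 12) = -31*((2 - 13) - 12) = -31*(-11 - 12) = -31*(-23) = 713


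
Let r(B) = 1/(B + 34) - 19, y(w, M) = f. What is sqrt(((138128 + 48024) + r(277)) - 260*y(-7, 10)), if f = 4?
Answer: 2*sqrt(4475595091)/311 ≈ 430.22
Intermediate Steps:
y(w, M) = 4
r(B) = -19 + 1/(34 + B) (r(B) = 1/(34 + B) - 19 = -19 + 1/(34 + B))
sqrt(((138128 + 48024) + r(277)) - 260*y(-7, 10)) = sqrt(((138128 + 48024) + (-645 - 19*277)/(34 + 277)) - 260*4) = sqrt((186152 + (-645 - 5263)/311) - 1040) = sqrt((186152 + (1/311)*(-5908)) - 1040) = sqrt((186152 - 5908/311) - 1040) = sqrt(57887364/311 - 1040) = sqrt(57563924/311) = 2*sqrt(4475595091)/311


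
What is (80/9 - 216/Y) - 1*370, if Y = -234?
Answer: -42142/117 ≈ -360.19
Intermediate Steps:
(80/9 - 216/Y) - 1*370 = (80/9 - 216/(-234)) - 1*370 = (80*(⅑) - 216*(-1/234)) - 370 = (80/9 + 12/13) - 370 = 1148/117 - 370 = -42142/117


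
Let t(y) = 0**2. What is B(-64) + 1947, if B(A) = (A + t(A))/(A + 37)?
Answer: 52633/27 ≈ 1949.4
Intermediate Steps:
t(y) = 0
B(A) = A/(37 + A) (B(A) = (A + 0)/(A + 37) = A/(37 + A))
B(-64) + 1947 = -64/(37 - 64) + 1947 = -64/(-27) + 1947 = -64*(-1/27) + 1947 = 64/27 + 1947 = 52633/27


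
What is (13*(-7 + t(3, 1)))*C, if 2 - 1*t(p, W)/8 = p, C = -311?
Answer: 60645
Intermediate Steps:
t(p, W) = 16 - 8*p
(13*(-7 + t(3, 1)))*C = (13*(-7 + (16 - 8*3)))*(-311) = (13*(-7 + (16 - 24)))*(-311) = (13*(-7 - 8))*(-311) = (13*(-15))*(-311) = -195*(-311) = 60645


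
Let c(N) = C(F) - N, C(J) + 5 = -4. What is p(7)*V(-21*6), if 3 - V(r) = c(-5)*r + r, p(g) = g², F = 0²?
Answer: -18375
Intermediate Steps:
F = 0
C(J) = -9 (C(J) = -5 - 4 = -9)
c(N) = -9 - N
V(r) = 3 + 3*r (V(r) = 3 - ((-9 - 1*(-5))*r + r) = 3 - ((-9 + 5)*r + r) = 3 - (-4*r + r) = 3 - (-3)*r = 3 + 3*r)
p(7)*V(-21*6) = 7²*(3 + 3*(-21*6)) = 49*(3 + 3*(-126)) = 49*(3 - 378) = 49*(-375) = -18375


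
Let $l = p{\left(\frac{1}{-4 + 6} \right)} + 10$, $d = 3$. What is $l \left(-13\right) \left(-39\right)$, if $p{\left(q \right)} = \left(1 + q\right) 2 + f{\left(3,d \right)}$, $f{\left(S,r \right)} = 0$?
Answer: $6591$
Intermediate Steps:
$p{\left(q \right)} = 2 + 2 q$ ($p{\left(q \right)} = \left(1 + q\right) 2 + 0 = \left(2 + 2 q\right) + 0 = 2 + 2 q$)
$l = 13$ ($l = \left(2 + \frac{2}{-4 + 6}\right) + 10 = \left(2 + \frac{2}{2}\right) + 10 = \left(2 + 2 \cdot \frac{1}{2}\right) + 10 = \left(2 + 1\right) + 10 = 3 + 10 = 13$)
$l \left(-13\right) \left(-39\right) = 13 \left(-13\right) \left(-39\right) = \left(-169\right) \left(-39\right) = 6591$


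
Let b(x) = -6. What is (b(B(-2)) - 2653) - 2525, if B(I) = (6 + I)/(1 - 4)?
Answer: -5184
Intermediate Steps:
B(I) = -2 - I/3 (B(I) = (6 + I)/(-3) = (6 + I)*(-1/3) = -2 - I/3)
(b(B(-2)) - 2653) - 2525 = (-6 - 2653) - 2525 = -2659 - 2525 = -5184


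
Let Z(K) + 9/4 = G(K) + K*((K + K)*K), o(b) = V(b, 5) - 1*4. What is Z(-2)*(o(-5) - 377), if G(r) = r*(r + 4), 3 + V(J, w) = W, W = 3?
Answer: 33909/4 ≈ 8477.3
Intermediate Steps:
V(J, w) = 0 (V(J, w) = -3 + 3 = 0)
G(r) = r*(4 + r)
o(b) = -4 (o(b) = 0 - 1*4 = 0 - 4 = -4)
Z(K) = -9/4 + 2*K³ + K*(4 + K) (Z(K) = -9/4 + (K*(4 + K) + K*((K + K)*K)) = -9/4 + (K*(4 + K) + K*((2*K)*K)) = -9/4 + (K*(4 + K) + K*(2*K²)) = -9/4 + (K*(4 + K) + 2*K³) = -9/4 + (2*K³ + K*(4 + K)) = -9/4 + 2*K³ + K*(4 + K))
Z(-2)*(o(-5) - 377) = (-9/4 + 2*(-2)³ - 2*(4 - 2))*(-4 - 377) = (-9/4 + 2*(-8) - 2*2)*(-381) = (-9/4 - 16 - 4)*(-381) = -89/4*(-381) = 33909/4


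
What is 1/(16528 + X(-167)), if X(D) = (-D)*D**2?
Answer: 1/4673991 ≈ 2.1395e-7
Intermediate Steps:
X(D) = -D**3
1/(16528 + X(-167)) = 1/(16528 - 1*(-167)**3) = 1/(16528 - 1*(-4657463)) = 1/(16528 + 4657463) = 1/4673991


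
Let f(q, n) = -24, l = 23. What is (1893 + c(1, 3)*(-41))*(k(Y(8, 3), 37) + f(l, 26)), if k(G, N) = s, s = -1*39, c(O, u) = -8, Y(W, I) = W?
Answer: -139923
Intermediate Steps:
s = -39
k(G, N) = -39
(1893 + c(1, 3)*(-41))*(k(Y(8, 3), 37) + f(l, 26)) = (1893 - 8*(-41))*(-39 - 24) = (1893 + 328)*(-63) = 2221*(-63) = -139923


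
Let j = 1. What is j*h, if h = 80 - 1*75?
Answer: 5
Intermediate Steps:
h = 5 (h = 80 - 75 = 5)
j*h = 1*5 = 5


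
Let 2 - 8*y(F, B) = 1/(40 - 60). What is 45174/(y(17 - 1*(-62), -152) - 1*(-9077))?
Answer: 7227840/1452361 ≈ 4.9766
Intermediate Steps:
y(F, B) = 41/160 (y(F, B) = ¼ - 1/(8*(40 - 60)) = ¼ - ⅛/(-20) = ¼ - ⅛*(-1/20) = ¼ + 1/160 = 41/160)
45174/(y(17 - 1*(-62), -152) - 1*(-9077)) = 45174/(41/160 - 1*(-9077)) = 45174/(41/160 + 9077) = 45174/(1452361/160) = 45174*(160/1452361) = 7227840/1452361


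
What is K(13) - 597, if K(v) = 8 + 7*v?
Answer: -498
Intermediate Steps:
K(13) - 597 = (8 + 7*13) - 597 = (8 + 91) - 597 = 99 - 597 = -498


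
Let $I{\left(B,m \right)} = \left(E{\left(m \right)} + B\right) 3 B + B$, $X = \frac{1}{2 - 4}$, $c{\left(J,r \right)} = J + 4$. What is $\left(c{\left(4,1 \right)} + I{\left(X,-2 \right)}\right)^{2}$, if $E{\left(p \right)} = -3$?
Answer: $\frac{2601}{16} \approx 162.56$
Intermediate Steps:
$c{\left(J,r \right)} = 4 + J$
$X = - \frac{1}{2}$ ($X = \frac{1}{-2} = - \frac{1}{2} \approx -0.5$)
$I{\left(B,m \right)} = B + B \left(-9 + 3 B\right)$ ($I{\left(B,m \right)} = \left(-3 + B\right) 3 B + B = \left(-9 + 3 B\right) B + B = B \left(-9 + 3 B\right) + B = B + B \left(-9 + 3 B\right)$)
$\left(c{\left(4,1 \right)} + I{\left(X,-2 \right)}\right)^{2} = \left(\left(4 + 4\right) - \frac{-8 + 3 \left(- \frac{1}{2}\right)}{2}\right)^{2} = \left(8 - \frac{-8 - \frac{3}{2}}{2}\right)^{2} = \left(8 - - \frac{19}{4}\right)^{2} = \left(8 + \frac{19}{4}\right)^{2} = \left(\frac{51}{4}\right)^{2} = \frac{2601}{16}$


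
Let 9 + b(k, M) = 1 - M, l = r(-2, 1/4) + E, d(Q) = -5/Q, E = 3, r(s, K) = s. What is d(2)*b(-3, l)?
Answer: 45/2 ≈ 22.500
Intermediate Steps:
l = 1 (l = -2 + 3 = 1)
b(k, M) = -8 - M (b(k, M) = -9 + (1 - M) = -8 - M)
d(2)*b(-3, l) = (-5/2)*(-8 - 1*1) = (-5*½)*(-8 - 1) = -5/2*(-9) = 45/2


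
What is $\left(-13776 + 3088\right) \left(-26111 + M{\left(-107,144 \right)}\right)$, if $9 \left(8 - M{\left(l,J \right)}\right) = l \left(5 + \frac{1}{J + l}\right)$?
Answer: $\frac{30896859712}{111} \approx 2.7835 \cdot 10^{8}$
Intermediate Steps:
$M{\left(l,J \right)} = 8 - \frac{l \left(5 + \frac{1}{J + l}\right)}{9}$
$\left(-13776 + 3088\right) \left(-26111 + M{\left(-107,144 \right)}\right) = \left(-13776 + 3088\right) \left(-26111 + \frac{- 5 \left(-107\right)^{2} + 71 \left(-107\right) + 72 \cdot 144 - 720 \left(-107\right)}{9 \left(144 - 107\right)}\right) = - 10688 \left(-26111 + \frac{\left(-5\right) 11449 - 7597 + 10368 + 77040}{9 \cdot 37}\right) = - 10688 \left(-26111 + \frac{1}{9} \cdot \frac{1}{37} \left(-57245 - 7597 + 10368 + 77040\right)\right) = - 10688 \left(-26111 + \frac{1}{9} \cdot \frac{1}{37} \cdot 22566\right) = - 10688 \left(-26111 + \frac{7522}{111}\right) = \left(-10688\right) \left(- \frac{2890799}{111}\right) = \frac{30896859712}{111}$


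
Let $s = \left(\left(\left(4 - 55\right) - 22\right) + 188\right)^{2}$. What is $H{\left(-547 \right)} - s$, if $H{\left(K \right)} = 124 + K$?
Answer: $-13648$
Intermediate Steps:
$s = 13225$ ($s = \left(\left(-51 - 22\right) + 188\right)^{2} = \left(-73 + 188\right)^{2} = 115^{2} = 13225$)
$H{\left(-547 \right)} - s = \left(124 - 547\right) - 13225 = -423 - 13225 = -13648$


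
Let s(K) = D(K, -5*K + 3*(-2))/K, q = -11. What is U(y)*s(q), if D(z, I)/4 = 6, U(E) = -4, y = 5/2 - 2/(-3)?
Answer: 96/11 ≈ 8.7273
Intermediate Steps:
y = 19/6 (y = 5*(1/2) - 2*(-1/3) = 5/2 + 2/3 = 19/6 ≈ 3.1667)
D(z, I) = 24 (D(z, I) = 4*6 = 24)
s(K) = 24/K
U(y)*s(q) = -96/(-11) = -96*(-1)/11 = -4*(-24/11) = 96/11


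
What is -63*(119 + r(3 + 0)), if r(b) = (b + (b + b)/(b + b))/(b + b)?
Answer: -7539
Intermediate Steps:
r(b) = (1 + b)/(2*b) (r(b) = (b + (2*b)/((2*b)))/((2*b)) = (b + (2*b)*(1/(2*b)))*(1/(2*b)) = (b + 1)*(1/(2*b)) = (1 + b)*(1/(2*b)) = (1 + b)/(2*b))
-63*(119 + r(3 + 0)) = -63*(119 + (1 + (3 + 0))/(2*(3 + 0))) = -63*(119 + (½)*(1 + 3)/3) = -63*(119 + (½)*(⅓)*4) = -63*(119 + ⅔) = -63*359/3 = -7539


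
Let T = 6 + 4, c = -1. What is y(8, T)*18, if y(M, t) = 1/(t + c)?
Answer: 2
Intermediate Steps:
T = 10
y(M, t) = 1/(-1 + t) (y(M, t) = 1/(t - 1) = 1/(-1 + t))
y(8, T)*18 = 18/(-1 + 10) = 18/9 = (1/9)*18 = 2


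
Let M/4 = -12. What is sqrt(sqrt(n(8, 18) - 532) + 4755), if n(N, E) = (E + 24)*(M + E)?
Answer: sqrt(4755 + 16*I*sqrt(7)) ≈ 68.957 + 0.3069*I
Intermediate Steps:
M = -48 (M = 4*(-12) = -48)
n(N, E) = (-48 + E)*(24 + E) (n(N, E) = (E + 24)*(-48 + E) = (24 + E)*(-48 + E) = (-48 + E)*(24 + E))
sqrt(sqrt(n(8, 18) - 532) + 4755) = sqrt(sqrt((-1152 + 18**2 - 24*18) - 532) + 4755) = sqrt(sqrt((-1152 + 324 - 432) - 532) + 4755) = sqrt(sqrt(-1260 - 532) + 4755) = sqrt(sqrt(-1792) + 4755) = sqrt(16*I*sqrt(7) + 4755) = sqrt(4755 + 16*I*sqrt(7))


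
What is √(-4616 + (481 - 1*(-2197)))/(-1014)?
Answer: -I*√1938/1014 ≈ -0.043415*I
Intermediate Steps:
√(-4616 + (481 - 1*(-2197)))/(-1014) = √(-4616 + (481 + 2197))*(-1/1014) = √(-4616 + 2678)*(-1/1014) = √(-1938)*(-1/1014) = (I*√1938)*(-1/1014) = -I*√1938/1014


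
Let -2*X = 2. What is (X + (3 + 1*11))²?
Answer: 169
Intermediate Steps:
X = -1 (X = -½*2 = -1)
(X + (3 + 1*11))² = (-1 + (3 + 1*11))² = (-1 + (3 + 11))² = (-1 + 14)² = 13² = 169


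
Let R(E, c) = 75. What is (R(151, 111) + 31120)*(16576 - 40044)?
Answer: -732084260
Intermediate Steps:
(R(151, 111) + 31120)*(16576 - 40044) = (75 + 31120)*(16576 - 40044) = 31195*(-23468) = -732084260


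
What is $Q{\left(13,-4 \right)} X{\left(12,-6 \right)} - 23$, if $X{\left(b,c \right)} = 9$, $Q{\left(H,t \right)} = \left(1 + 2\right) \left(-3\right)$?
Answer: $-104$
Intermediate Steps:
$Q{\left(H,t \right)} = -9$ ($Q{\left(H,t \right)} = 3 \left(-3\right) = -9$)
$Q{\left(13,-4 \right)} X{\left(12,-6 \right)} - 23 = \left(-9\right) 9 - 23 = -81 - 23 = -104$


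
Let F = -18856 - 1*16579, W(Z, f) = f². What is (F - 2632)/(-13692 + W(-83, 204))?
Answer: -12689/9308 ≈ -1.3632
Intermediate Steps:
F = -35435 (F = -18856 - 16579 = -35435)
(F - 2632)/(-13692 + W(-83, 204)) = (-35435 - 2632)/(-13692 + 204²) = -38067/(-13692 + 41616) = -38067/27924 = -38067*1/27924 = -12689/9308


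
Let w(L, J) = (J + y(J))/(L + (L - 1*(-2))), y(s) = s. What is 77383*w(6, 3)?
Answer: 232149/7 ≈ 33164.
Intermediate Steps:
w(L, J) = 2*J/(2 + 2*L) (w(L, J) = (J + J)/(L + (L - 1*(-2))) = (2*J)/(L + (L + 2)) = (2*J)/(L + (2 + L)) = (2*J)/(2 + 2*L) = 2*J/(2 + 2*L))
77383*w(6, 3) = 77383*(3/(1 + 6)) = 77383*(3/7) = 232149/7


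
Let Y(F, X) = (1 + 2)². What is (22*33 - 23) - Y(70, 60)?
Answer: 694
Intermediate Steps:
Y(F, X) = 9 (Y(F, X) = 3² = 9)
(22*33 - 23) - Y(70, 60) = (22*33 - 23) - 1*9 = (726 - 23) - 9 = 703 - 9 = 694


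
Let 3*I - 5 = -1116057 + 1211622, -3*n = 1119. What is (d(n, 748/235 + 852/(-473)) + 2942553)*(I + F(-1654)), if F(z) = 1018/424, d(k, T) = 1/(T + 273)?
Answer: 909219282860748427417/9698649882 ≈ 9.3747e+10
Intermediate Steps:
n = -373 (n = -⅓*1119 = -373)
d(k, T) = 1/(273 + T)
I = 95570/3 (I = 5/3 + (-1116057 + 1211622)/3 = 5/3 + (⅓)*95565 = 5/3 + 31855 = 95570/3 ≈ 31857.)
F(z) = 509/212 (F(z) = 1018*(1/424) = 509/212)
(d(n, 748/235 + 852/(-473)) + 2942553)*(I + F(-1654)) = (1/(273 + (748/235 + 852/(-473))) + 2942553)*(95570/3 + 509/212) = (1/(273 + (748*(1/235) + 852*(-1/473))) + 2942553)*(20262367/636) = (1/(273 + (748/235 - 852/473)) + 2942553)*(20262367/636) = (1/(273 + 153584/111155) + 2942553)*(20262367/636) = (1/(30498899/111155) + 2942553)*(20262367/636) = (111155/30498899 + 2942553)*(20262367/636) = (89744626860302/30498899)*(20262367/636) = 909219282860748427417/9698649882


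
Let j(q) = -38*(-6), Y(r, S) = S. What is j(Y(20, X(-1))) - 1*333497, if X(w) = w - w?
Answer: -333269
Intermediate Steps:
X(w) = 0
j(q) = 228
j(Y(20, X(-1))) - 1*333497 = 228 - 1*333497 = 228 - 333497 = -333269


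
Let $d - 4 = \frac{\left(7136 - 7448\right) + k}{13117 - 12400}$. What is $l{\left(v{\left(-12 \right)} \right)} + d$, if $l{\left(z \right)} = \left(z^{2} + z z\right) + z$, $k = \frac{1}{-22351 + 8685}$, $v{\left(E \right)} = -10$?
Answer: $\frac{1896649475}{9798522} \approx 193.56$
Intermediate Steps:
$k = - \frac{1}{13666}$ ($k = \frac{1}{-13666} = - \frac{1}{13666} \approx -7.3174 \cdot 10^{-5}$)
$l{\left(z \right)} = z + 2 z^{2}$ ($l{\left(z \right)} = \left(z^{2} + z^{2}\right) + z = 2 z^{2} + z = z + 2 z^{2}$)
$d = \frac{34930295}{9798522}$ ($d = 4 + \frac{\left(7136 - 7448\right) - \frac{1}{13666}}{13117 - 12400} = 4 + \frac{\left(7136 - 7448\right) - \frac{1}{13666}}{717} = 4 + \left(-312 - \frac{1}{13666}\right) \frac{1}{717} = 4 - \frac{4263793}{9798522} = \frac{34930295}{9798522} \approx 3.5649$)
$l{\left(v{\left(-12 \right)} \right)} + d = - 10 \left(1 + 2 \left(-10\right)\right) + \frac{34930295}{9798522} = - 10 \left(1 - 20\right) + \frac{34930295}{9798522} = \left(-10\right) \left(-19\right) + \frac{34930295}{9798522} = 190 + \frac{34930295}{9798522} = \frac{1896649475}{9798522}$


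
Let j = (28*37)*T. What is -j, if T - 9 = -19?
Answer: 10360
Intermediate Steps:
T = -10 (T = 9 - 19 = -10)
j = -10360 (j = (28*37)*(-10) = 1036*(-10) = -10360)
-j = -1*(-10360) = 10360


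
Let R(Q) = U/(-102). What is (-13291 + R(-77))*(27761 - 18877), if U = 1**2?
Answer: -6021943886/51 ≈ -1.1808e+8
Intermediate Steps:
U = 1
R(Q) = -1/102 (R(Q) = 1/(-102) = 1*(-1/102) = -1/102)
(-13291 + R(-77))*(27761 - 18877) = (-13291 - 1/102)*(27761 - 18877) = -1355683/102*8884 = -6021943886/51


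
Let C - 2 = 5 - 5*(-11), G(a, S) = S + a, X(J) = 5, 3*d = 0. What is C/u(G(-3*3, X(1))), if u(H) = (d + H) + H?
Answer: -31/4 ≈ -7.7500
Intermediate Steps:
d = 0 (d = (⅓)*0 = 0)
C = 62 (C = 2 + (5 - 5*(-11)) = 2 + (5 + 55) = 2 + 60 = 62)
u(H) = 2*H (u(H) = (0 + H) + H = H + H = 2*H)
C/u(G(-3*3, X(1))) = 62/((2*(5 - 3*3))) = 62/((2*(5 - 9))) = 62/((2*(-4))) = 62/(-8) = 62*(-⅛) = -31/4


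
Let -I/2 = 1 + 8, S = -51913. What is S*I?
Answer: 934434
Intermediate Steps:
I = -18 (I = -2*(1 + 8) = -2*9 = -18)
S*I = -51913*(-18) = 934434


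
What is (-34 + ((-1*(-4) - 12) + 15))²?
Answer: 729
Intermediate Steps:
(-34 + ((-1*(-4) - 12) + 15))² = (-34 + ((4 - 12) + 15))² = (-34 + (-8 + 15))² = (-34 + 7)² = (-27)² = 729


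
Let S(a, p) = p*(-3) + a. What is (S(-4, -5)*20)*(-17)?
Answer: -3740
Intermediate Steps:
S(a, p) = a - 3*p (S(a, p) = -3*p + a = a - 3*p)
(S(-4, -5)*20)*(-17) = ((-4 - 3*(-5))*20)*(-17) = ((-4 + 15)*20)*(-17) = (11*20)*(-17) = 220*(-17) = -3740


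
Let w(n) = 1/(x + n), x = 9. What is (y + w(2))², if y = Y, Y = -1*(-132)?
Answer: 2111209/121 ≈ 17448.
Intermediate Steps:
Y = 132
y = 132
w(n) = 1/(9 + n)
(y + w(2))² = (132 + 1/(9 + 2))² = (132 + 1/11)² = (1453/11)² = 2111209/121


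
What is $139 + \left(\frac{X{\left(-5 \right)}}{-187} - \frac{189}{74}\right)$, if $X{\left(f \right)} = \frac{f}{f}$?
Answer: $\frac{1888065}{13838} \approx 136.44$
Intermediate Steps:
$X{\left(f \right)} = 1$
$139 + \left(\frac{X{\left(-5 \right)}}{-187} - \frac{189}{74}\right) = 139 + \left(1 \frac{1}{-187} - \frac{189}{74}\right) = 139 + \left(1 \left(- \frac{1}{187}\right) - \frac{189}{74}\right) = 139 - \frac{35417}{13838} = \frac{1888065}{13838}$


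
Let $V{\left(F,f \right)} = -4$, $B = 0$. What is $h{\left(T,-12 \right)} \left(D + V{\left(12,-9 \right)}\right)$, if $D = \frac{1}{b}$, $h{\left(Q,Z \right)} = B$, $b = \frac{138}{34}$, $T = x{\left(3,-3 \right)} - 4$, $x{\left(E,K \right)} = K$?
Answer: $0$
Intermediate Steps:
$T = -7$ ($T = -3 - 4 = -7$)
$b = \frac{69}{17}$ ($b = 138 \cdot \frac{1}{34} = \frac{69}{17} \approx 4.0588$)
$h{\left(Q,Z \right)} = 0$
$D = \frac{17}{69}$ ($D = \frac{1}{\frac{69}{17}} = \frac{17}{69} \approx 0.24638$)
$h{\left(T,-12 \right)} \left(D + V{\left(12,-9 \right)}\right) = 0 \left(\frac{17}{69} - 4\right) = 0 \left(- \frac{259}{69}\right) = 0$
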